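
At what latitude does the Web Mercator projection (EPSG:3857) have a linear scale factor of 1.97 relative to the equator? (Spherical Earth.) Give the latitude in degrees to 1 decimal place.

59.5°

Mercator scale is k = sec φ = 1/cos φ.
1/cos φ = 1.97  ⇒  cos φ = 0.5076  ⇒  φ = arccos(0.5076) ≈ 59.5°.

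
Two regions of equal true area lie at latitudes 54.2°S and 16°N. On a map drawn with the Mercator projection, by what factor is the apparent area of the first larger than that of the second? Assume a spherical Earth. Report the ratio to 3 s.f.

2.70

Mercator areal scale is sec²φ.
At 54.2°: sec²(54.2°) = 1/0.5850² = 2.922.
At 16°: sec²(16°) = 1/0.9613² = 1.082.
Ratio = 2.922/1.082 = cos²(16°)/cos²(54.2°) ≈ 2.70.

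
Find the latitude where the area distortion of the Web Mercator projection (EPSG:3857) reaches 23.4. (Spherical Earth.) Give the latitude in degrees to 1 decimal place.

78.1°

Mercator areal scale is sec²φ.
sec²φ = 23.4  ⇒  cos²φ = 0.04274  ⇒  cos φ = 0.2067.
φ = arccos(0.2067) ≈ 78.1°.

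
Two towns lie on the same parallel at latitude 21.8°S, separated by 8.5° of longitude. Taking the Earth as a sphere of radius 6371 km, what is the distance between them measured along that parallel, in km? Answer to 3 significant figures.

878 km

Arc length along a parallel = R cos φ · Δλ (with Δλ in radians).
= 6371 × cos 21.8° × (8.5° × π/180) = 6371 × 0.9285 × 0.1484 ≈ 878 km.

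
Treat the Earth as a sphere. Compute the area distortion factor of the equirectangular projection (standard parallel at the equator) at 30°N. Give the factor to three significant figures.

1.15

For the equirectangular projection with φ₀ = 0 (plate carrée), h = 1 along meridians and k = sec φ along parallels.
Areal scale = h·k = 1 × sec φ; at 30°, h = 1.000, k = 1.155, so h·k = 1.155.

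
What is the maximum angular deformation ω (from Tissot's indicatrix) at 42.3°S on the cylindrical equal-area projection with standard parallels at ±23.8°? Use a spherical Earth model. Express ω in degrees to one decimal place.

For cylindrical equal-area with standard parallel φ₀, h = cos φ / cos φ₀ and k = cos φ₀ / cos φ, so h·k = 1.
At 42.3°: h = 0.8084, k = 1.237; principal scales a = 1.237, b = 0.8084.
sin(ω/2) = (a − b)/(a + b) = 0.4287/2.045 = 0.2096, so ω = 2 arcsin(0.2096) ≈ 24.2°.

24.2°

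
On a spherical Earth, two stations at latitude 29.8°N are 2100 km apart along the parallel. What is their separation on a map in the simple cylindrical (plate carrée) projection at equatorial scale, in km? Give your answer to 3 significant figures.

2420 km

For the equirectangular projection with φ₀ = 0 (plate carrée), h = 1 along meridians and k = sec φ along parallels.
Along the parallel, k = sec 29.8° = 1/0.8678 = 1.152.
Map distance = 2100 × 1.152 ≈ 2420 km.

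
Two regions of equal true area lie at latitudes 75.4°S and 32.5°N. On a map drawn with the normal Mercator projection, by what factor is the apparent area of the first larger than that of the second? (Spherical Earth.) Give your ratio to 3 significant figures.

11.2

On Mercator, area is exaggerated by sec²φ = 1/cos²φ.
At 75.4°: sec²(75.4°) = 1/0.2521² = 15.74.
At 32.5°: sec²(32.5°) = 1/0.8434² = 1.406.
Ratio = 15.74/1.406 = cos²(32.5°)/cos²(75.4°) ≈ 11.2.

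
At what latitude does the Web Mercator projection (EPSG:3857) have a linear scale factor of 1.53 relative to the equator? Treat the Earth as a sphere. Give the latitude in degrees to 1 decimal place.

Mercator scale is k = sec φ = 1/cos φ.
1/cos φ = 1.53  ⇒  cos φ = 0.6536  ⇒  φ = arccos(0.6536) ≈ 49.2°.

49.2°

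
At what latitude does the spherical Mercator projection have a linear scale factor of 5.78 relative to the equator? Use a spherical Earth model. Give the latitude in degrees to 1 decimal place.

80.0°

Mercator scale is k = sec φ = 1/cos φ.
1/cos φ = 5.78  ⇒  cos φ = 0.1730  ⇒  φ = arccos(0.1730) ≈ 80.0°.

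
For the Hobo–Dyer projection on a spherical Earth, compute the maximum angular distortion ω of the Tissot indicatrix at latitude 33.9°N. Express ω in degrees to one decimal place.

Hobo–Dyer is a cylindrical equal-area projection with standard parallels at ±37.5°. Cylindrical equal-area (φ₀ = 37.5°): h = cos φ / cos 37.5° along meridians, k = cos 37.5° / cos φ along parallels; h·k = 1.
At 33.9°: h = 1.046, k = 0.9558; principal scales a = 1.046, b = 0.9558.
sin(ω/2) = (a − b)/(a + b) = 0.09037/2.002 = 0.04514, so ω = 2 arcsin(0.04514) ≈ 5.2°.

5.2°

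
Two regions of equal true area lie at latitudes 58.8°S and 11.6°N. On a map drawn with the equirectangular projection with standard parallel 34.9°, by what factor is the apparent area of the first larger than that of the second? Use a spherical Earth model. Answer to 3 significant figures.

1.89

The equidistant cylindrical projection with φ₀ = 34.9° has h = 1 (meridians true) and k = cos φ₀ / cos φ along parallels.
Areal scale at 58.8°: h·k = 1.000 × 1.583 = 1.583.
Areal scale at 11.6°: h·k = 1.000 × 0.8373 = 0.8373.
Ratio = 1.583/0.8373 ≈ 1.89.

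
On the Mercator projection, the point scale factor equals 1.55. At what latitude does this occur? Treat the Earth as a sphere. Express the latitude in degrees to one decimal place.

49.8°

Mercator scale is k = sec φ = 1/cos φ.
1/cos φ = 1.55  ⇒  cos φ = 0.6452  ⇒  φ = arccos(0.6452) ≈ 49.8°.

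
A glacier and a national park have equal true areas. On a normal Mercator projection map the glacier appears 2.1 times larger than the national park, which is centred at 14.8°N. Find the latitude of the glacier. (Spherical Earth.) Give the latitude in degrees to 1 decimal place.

48.2°

For equal true areas on Mercator, apparent areas scale as sec²φ, so the ratio is cos²φ₂ / cos²φ₁.
cos²φ₂ / cos²φ₁ = 2.1  ⇒  cos φ₁ = cos 14.8° / √2.1 = 0.9668/1.449 = 0.6672.
φ₁ = arccos(0.6672) ≈ 48.2°.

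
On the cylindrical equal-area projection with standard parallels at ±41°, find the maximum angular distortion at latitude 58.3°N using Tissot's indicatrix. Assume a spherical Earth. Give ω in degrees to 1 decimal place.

A cylindrical equal-area projection with standard parallel φ₀ has meridian scale h = cos φ / cos φ₀ and parallel scale k = cos φ₀ / cos φ (so areas are preserved, h·k = 1).
At 58.3°: h = 0.6963, k = 1.436; principal scales a = 1.436, b = 0.6963.
sin(ω/2) = (a − b)/(a + b) = 0.7400/2.133 = 0.3470, so ω = 2 arcsin(0.3470) ≈ 40.6°.

40.6°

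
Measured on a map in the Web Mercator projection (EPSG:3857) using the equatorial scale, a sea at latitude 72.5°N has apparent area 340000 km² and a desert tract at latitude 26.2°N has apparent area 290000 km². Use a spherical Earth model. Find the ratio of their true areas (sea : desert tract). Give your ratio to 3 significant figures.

Mercator's areal exaggeration is sec²φ; hence true area = (apparent area) · cos²φ.
True area of sea: 340000 × cos²(72.5°) = 340000 × 0.09042 = 30740 km².
True area of desert tract: 290000 × cos²(26.2°) = 290000 × 0.8051 = 233500 km².
Ratio = 30740 / 233500 ≈ 0.132.

0.132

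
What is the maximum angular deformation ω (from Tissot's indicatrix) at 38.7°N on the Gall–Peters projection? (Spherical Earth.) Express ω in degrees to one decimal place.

11.3°

Gall–Peters is a cylindrical equal-area projection with standard parallels at ±45°. For cylindrical equal-area with standard parallel φ₀, h = cos φ / cos φ₀ and k = cos φ₀ / cos φ, so h·k = 1.
At 38.7°: h = 1.104, k = 0.9060; principal scales a = 1.104, b = 0.9060.
sin(ω/2) = (a − b)/(a + b) = 0.1976/2.010 = 0.09834, so ω = 2 arcsin(0.09834) ≈ 11.3°.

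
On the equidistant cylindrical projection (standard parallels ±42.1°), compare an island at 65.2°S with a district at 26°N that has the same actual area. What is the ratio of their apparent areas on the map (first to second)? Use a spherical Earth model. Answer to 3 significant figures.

In the equirectangular projection with standard parallel φ₀ = 42.1° (x = Rλ cos φ₀, y = Rφ), meridians are true-scale (h = 1) and the parallel scale is k = cos φ₀ / cos φ.
Areal scale at 65.2°: h·k = 1.000 × 1.769 = 1.769.
Areal scale at 26°: h·k = 1.000 × 0.8255 = 0.8255.
Ratio = 1.769/0.8255 ≈ 2.14.

2.14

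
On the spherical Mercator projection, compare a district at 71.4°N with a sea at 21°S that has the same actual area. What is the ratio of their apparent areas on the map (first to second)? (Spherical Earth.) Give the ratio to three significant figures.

On Mercator, area is exaggerated by sec²φ = 1/cos²φ.
At 71.4°: sec²(71.4°) = 1/0.3190² = 9.829.
At 21°: sec²(21°) = 1/0.9336² = 1.147.
Ratio = 9.829/1.147 = cos²(21°)/cos²(71.4°) ≈ 8.57.

8.57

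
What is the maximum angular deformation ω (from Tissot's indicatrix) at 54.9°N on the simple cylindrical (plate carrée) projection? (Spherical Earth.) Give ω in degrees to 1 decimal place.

In the plate carrée (x = Rλ, y = Rφ), meridians are true-scale (h = 1) and parallels are stretched by k = sec φ.
At 54.9°: h = 1.000, k = 1.739; principal scales a = 1.739, b = 1.000.
sin(ω/2) = (a − b)/(a + b) = 0.7391/2.739 = 0.2698, so ω = 2 arcsin(0.2698) ≈ 31.3°.

31.3°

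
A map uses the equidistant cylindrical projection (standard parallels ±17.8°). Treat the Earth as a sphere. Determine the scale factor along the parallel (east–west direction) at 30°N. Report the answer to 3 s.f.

The equidistant cylindrical projection with φ₀ = 17.8° has h = 1 (meridians true) and k = cos φ₀ / cos φ along parallels.
k = cos 17.8° / cos 30° = 0.9521/0.8660 = 1.099.

1.10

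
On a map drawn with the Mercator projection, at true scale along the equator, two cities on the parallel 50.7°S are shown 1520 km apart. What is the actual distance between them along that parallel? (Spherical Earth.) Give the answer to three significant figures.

The Mercator projection is conformal; its linear scale factor is the same in every direction and equals sec φ = 1/cos φ.
Along the parallel at 50.7°, map distances are exaggerated by k = sec 50.7° = 1.579.
True distance = 1520 / 1.579 = 1520 × cos 50.7° ≈ 963 km.

963 km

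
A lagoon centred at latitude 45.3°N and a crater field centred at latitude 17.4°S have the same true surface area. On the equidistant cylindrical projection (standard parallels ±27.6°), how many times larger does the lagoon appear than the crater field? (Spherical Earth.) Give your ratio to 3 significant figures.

1.36

With standard parallel φ₀ = 27.6°, the equirectangular projection gives x = Rλ cos φ₀, y = Rφ, so h = 1 and k = cos 27.6° / cos φ.
Areal scale at 45.3°: h·k = 1.000 × 1.260 = 1.260.
Areal scale at 17.4°: h·k = 1.000 × 0.9287 = 0.9287.
Ratio = 1.260/0.9287 ≈ 1.36.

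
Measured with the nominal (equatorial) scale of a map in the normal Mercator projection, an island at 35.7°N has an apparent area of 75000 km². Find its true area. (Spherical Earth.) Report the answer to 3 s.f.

49500 km²

For Mercator, h = k = sec φ (a conformal cylindrical projection has a single point scale, 1/cos φ).
Areal scale = k² = sec²φ = 1/cos²(35.7°) = 1/0.8121² = 1.516.
True area = apparent / (areal scale) = 75000 / 1.516 ≈ 49500 km².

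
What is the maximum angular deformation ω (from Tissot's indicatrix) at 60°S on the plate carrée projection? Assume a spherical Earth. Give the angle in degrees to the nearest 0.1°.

In the plate carrée (x = Rλ, y = Rφ), meridians are true-scale (h = 1) and parallels are stretched by k = sec φ.
At 60°: h = 1.000, k = 2.000; principal scales a = 2.000, b = 1.000.
sin(ω/2) = (a − b)/(a + b) = 1.0000/3.000 = 0.3333, so ω = 2 arcsin(0.3333) ≈ 38.9°.

38.9°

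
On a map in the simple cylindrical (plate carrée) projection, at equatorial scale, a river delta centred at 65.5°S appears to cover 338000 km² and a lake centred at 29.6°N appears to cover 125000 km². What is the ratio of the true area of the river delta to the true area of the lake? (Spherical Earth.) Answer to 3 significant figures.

1.29

On the plate carrée, areal scale = h·k = 1 × sec φ, so true area = apparent × cos φ.
True area of river delta: 338000 × cos(65.5°) = 338000 × 0.4147 = 140200 km².
True area of lake: 125000 × cos(29.6°) = 125000 × 0.8695 = 108700 km².
Ratio = 140200 / 108700 ≈ 1.29.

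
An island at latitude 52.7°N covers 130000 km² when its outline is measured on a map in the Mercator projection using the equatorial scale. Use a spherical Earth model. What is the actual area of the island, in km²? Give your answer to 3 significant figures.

Mercator is conformal, so the point scale is isotropic: h = k = sec φ = 1/cos φ.
Areal scale = k² = sec²φ = 1/cos²(52.7°) = 1/0.6060² = 2.723.
True area = apparent / (areal scale) = 130000 / 2.723 ≈ 47700 km².

47700 km²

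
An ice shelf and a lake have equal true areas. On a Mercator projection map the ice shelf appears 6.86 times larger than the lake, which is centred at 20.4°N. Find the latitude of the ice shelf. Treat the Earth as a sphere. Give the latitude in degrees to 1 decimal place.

On Mercator, (apparent₁)/(apparent₂) = sec²φ₁ / sec²φ₂ when true areas are equal.
cos²φ₂ / cos²φ₁ = 6.86  ⇒  cos φ₁ = cos 20.4° / √6.86 = 0.9373/2.619 = 0.3579.
φ₁ = arccos(0.3579) ≈ 69.0°.

69.0°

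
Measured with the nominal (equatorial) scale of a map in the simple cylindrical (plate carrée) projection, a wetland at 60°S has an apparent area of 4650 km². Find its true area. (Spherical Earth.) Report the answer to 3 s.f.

Plate carrée maps x = Rλ, y = Rφ. The meridian scale is h = 1 and the parallel scale is k = 1/cos φ = sec φ.
Areal scale = h·k = 1 × sec φ; at 60°, h = 1.000, k = 2.000, so h·k = 2.000.
True area = apparent / (areal scale) = 4650 / 2.000 ≈ 2330 km².

2330 km²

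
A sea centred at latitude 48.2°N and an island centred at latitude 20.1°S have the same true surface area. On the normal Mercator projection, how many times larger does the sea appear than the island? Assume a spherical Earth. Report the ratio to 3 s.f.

1.99

Mercator areal scale is sec²φ.
At 48.2°: sec²(48.2°) = 1/0.6665² = 2.251.
At 20.1°: sec²(20.1°) = 1/0.9391² = 1.134.
Ratio = 2.251/1.134 = cos²(20.1°)/cos²(48.2°) ≈ 1.99.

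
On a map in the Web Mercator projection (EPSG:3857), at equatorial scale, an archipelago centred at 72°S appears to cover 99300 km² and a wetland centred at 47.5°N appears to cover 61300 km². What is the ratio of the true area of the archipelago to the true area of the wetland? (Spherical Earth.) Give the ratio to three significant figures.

0.339

On Mercator the areal scale is sec²φ, so true area = apparent × cos²φ.
True area of archipelago: 99300 × cos²(72°) = 99300 × 0.09549 = 9482 km².
True area of wetland: 61300 × cos²(47.5°) = 61300 × 0.4564 = 27980 km².
Ratio = 9482 / 27980 ≈ 0.339.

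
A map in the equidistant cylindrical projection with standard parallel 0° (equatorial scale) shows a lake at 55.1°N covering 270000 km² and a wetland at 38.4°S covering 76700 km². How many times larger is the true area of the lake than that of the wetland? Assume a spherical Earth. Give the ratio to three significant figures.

Plate carrée has h = 1 and k = sec φ, giving areal scale sec φ; true area = (apparent area) · cos φ.
True area of lake: 270000 × cos(55.1°) = 270000 × 0.5721 = 154500 km².
True area of wetland: 76700 × cos(38.4°) = 76700 × 0.7837 = 60110 km².
Ratio = 154500 / 60110 ≈ 2.57.

2.57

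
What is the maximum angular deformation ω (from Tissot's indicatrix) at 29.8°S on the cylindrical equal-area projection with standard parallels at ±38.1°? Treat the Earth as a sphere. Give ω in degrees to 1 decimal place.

For cylindrical equal-area with standard parallel φ₀, h = cos φ / cos φ₀ and k = cos φ₀ / cos φ, so h·k = 1.
At 29.8°: h = 1.103, k = 0.9069; principal scales a = 1.103, b = 0.9069.
sin(ω/2) = (a − b)/(a + b) = 0.1959/2.010 = 0.09747, so ω = 2 arcsin(0.09747) ≈ 11.2°.

11.2°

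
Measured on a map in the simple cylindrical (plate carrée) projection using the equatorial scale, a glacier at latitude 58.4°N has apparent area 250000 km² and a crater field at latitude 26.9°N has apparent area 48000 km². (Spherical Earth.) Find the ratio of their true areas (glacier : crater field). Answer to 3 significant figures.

3.06

On the plate carrée, areal scale = h·k = 1 × sec φ, so true area = apparent × cos φ.
True area of glacier: 250000 × cos(58.4°) = 250000 × 0.5240 = 131000 km².
True area of crater field: 48000 × cos(26.9°) = 48000 × 0.8918 = 42810 km².
Ratio = 131000 / 42810 ≈ 3.06.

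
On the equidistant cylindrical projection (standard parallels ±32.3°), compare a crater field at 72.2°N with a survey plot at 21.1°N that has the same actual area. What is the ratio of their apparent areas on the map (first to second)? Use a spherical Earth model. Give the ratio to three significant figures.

3.05

With standard parallel φ₀ = 32.3°, the equirectangular projection gives x = Rλ cos φ₀, y = Rφ, so h = 1 and k = cos 32.3° / cos φ.
Areal scale at 72.2°: h·k = 1.000 × 2.765 = 2.765.
Areal scale at 21.1°: h·k = 1.000 × 0.9060 = 0.9060.
Ratio = 2.765/0.9060 ≈ 3.05.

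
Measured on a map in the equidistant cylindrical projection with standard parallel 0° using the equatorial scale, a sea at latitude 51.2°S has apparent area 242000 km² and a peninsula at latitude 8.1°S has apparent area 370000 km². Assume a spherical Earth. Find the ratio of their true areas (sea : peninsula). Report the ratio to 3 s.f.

0.414

Plate carrée has h = 1 and k = sec φ, giving areal scale sec φ; true area = (apparent area) · cos φ.
True area of sea: 242000 × cos(51.2°) = 242000 × 0.6266 = 151600 km².
True area of peninsula: 370000 × cos(8.1°) = 370000 × 0.9900 = 366300 km².
Ratio = 151600 / 366300 ≈ 0.414.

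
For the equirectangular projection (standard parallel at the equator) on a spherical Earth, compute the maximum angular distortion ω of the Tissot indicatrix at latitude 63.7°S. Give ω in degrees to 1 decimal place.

In the plate carrée (x = Rλ, y = Rφ), meridians are true-scale (h = 1) and parallels are stretched by k = sec φ.
At 63.7°: h = 1.000, k = 2.257; principal scales a = 2.257, b = 1.000.
sin(ω/2) = (a − b)/(a + b) = 1.257/3.257 = 0.3859, so ω = 2 arcsin(0.3859) ≈ 45.4°.

45.4°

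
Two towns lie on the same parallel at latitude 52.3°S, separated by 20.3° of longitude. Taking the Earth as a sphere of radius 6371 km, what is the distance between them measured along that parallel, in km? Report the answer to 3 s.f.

Arc length along a parallel = R cos φ · Δλ (with Δλ in radians).
= 6371 × cos 52.3° × (20.3° × π/180) = 6371 × 0.6115 × 0.3543 ≈ 1380 km.

1380 km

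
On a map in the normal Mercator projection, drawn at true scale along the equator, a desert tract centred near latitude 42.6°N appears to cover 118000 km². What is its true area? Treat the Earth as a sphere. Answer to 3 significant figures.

Mercator is conformal, so the point scale is isotropic: h = k = sec φ = 1/cos φ.
Areal scale = k² = sec²φ = 1/cos²(42.6°) = 1/0.7361² = 1.846.
True area = apparent / (areal scale) = 118000 / 1.846 ≈ 63900 km².

63900 km²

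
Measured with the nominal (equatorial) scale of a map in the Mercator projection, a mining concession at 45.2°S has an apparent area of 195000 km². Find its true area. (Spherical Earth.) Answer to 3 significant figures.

96800 km²

The Mercator projection is conformal; its linear scale factor is the same in every direction and equals sec φ = 1/cos φ.
Areal scale = k² = sec²φ = 1/cos²(45.2°) = 1/0.7046² = 2.014.
True area = apparent / (areal scale) = 195000 / 2.014 ≈ 96800 km².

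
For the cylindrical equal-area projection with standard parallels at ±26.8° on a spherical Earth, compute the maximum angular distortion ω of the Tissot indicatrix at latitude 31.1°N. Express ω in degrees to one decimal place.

4.8°

A cylindrical equal-area projection with standard parallel φ₀ has meridian scale h = cos φ / cos φ₀ and parallel scale k = cos φ₀ / cos φ (so areas are preserved, h·k = 1).
At 31.1°: h = 0.9593, k = 1.042; principal scales a = 1.042, b = 0.9593.
sin(ω/2) = (a − b)/(a + b) = 0.08310/2.002 = 0.04152, so ω = 2 arcsin(0.04152) ≈ 4.8°.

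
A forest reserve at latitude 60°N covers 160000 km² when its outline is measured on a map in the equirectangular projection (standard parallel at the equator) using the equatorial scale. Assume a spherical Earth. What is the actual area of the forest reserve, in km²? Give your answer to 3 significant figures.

For the equirectangular projection with φ₀ = 0 (plate carrée), h = 1 along meridians and k = sec φ along parallels.
Areal scale = h·k = 1 × sec φ; at 60°, h = 1.000, k = 2.000, so h·k = 2.000.
True area = apparent / (areal scale) = 160000 / 2.000 ≈ 80000 km².

80000 km²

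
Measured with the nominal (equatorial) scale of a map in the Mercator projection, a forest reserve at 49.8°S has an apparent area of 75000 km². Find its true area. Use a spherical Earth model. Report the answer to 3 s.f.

The Mercator projection is conformal; its linear scale factor is the same in every direction and equals sec φ = 1/cos φ.
Areal scale = k² = sec²φ = 1/cos²(49.8°) = 1/0.6455² = 2.400.
True area = apparent / (areal scale) = 75000 / 2.400 ≈ 31200 km².

31200 km²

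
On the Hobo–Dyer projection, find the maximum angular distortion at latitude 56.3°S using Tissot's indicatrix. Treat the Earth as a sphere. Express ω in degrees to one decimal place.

40.1°

The Hobo–Dyer projection is cylindrical equal-area with φ₀ = 37.5°. For cylindrical equal-area with standard parallel φ₀, h = cos φ / cos φ₀ and k = cos φ₀ / cos φ, so h·k = 1.
At 56.3°: h = 0.6994, k = 1.430; principal scales a = 1.430, b = 0.6994.
sin(ω/2) = (a − b)/(a + b) = 0.7305/2.129 = 0.3431, so ω = 2 arcsin(0.3431) ≈ 40.1°.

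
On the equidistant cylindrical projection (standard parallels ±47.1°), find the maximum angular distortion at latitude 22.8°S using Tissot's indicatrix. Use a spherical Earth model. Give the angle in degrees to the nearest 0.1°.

17.3°

The equidistant cylindrical projection with φ₀ = 47.1° has h = 1 (meridians true) and k = cos φ₀ / cos φ along parallels.
At 22.8°: h = 1.000, k = 0.7384; principal scales a = 1.000, b = 0.7384.
sin(ω/2) = (a − b)/(a + b) = 0.2616/1.738 = 0.1505, so ω = 2 arcsin(0.1505) ≈ 17.3°.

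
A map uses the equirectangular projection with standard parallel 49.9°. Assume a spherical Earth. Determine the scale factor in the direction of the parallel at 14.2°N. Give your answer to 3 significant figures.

The equidistant cylindrical projection with φ₀ = 49.9° has h = 1 (meridians true) and k = cos φ₀ / cos φ along parallels.
k = cos 49.9° / cos 14.2° = 0.6441/0.9694 = 0.6644.

0.664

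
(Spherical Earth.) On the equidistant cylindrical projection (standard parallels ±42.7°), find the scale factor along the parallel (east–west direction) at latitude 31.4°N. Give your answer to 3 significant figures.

The equidistant cylindrical projection with φ₀ = 42.7° has h = 1 (meridians true) and k = cos φ₀ / cos φ along parallels.
k = cos 42.7° / cos 31.4° = 0.7349/0.8536 = 0.8610.

0.861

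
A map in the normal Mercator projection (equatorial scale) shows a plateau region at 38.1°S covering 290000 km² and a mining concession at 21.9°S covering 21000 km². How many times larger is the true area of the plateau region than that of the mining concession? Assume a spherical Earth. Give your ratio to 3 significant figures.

9.93

On Mercator the areal scale is sec²φ, so true area = apparent × cos²φ.
True area of plateau region: 290000 × cos²(38.1°) = 290000 × 0.6193 = 179600 km².
True area of mining concession: 21000 × cos²(21.9°) = 21000 × 0.8609 = 18080 km².
Ratio = 179600 / 18080 ≈ 9.93.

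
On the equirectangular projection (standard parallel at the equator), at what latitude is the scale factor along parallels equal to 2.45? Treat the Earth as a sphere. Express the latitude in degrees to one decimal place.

65.9°

Plate carrée: h = 1, k = sec φ along parallels.
sec φ = 2.45  ⇒  cos φ = 0.4082  ⇒  φ ≈ 65.9°.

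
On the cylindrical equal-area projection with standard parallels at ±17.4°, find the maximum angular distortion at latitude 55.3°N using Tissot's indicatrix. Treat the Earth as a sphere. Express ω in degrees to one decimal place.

For cylindrical equal-area with standard parallel φ₀, h = cos φ / cos φ₀ and k = cos φ₀ / cos φ, so h·k = 1.
At 55.3°: h = 0.5966, k = 1.676; principal scales a = 1.676, b = 0.5966.
sin(ω/2) = (a − b)/(a + b) = 1.080/2.273 = 0.4750, so ω = 2 arcsin(0.4750) ≈ 56.7°.

56.7°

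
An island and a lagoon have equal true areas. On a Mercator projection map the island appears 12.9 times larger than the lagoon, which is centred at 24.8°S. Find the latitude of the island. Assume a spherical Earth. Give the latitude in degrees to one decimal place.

On Mercator, (apparent₁)/(apparent₂) = sec²φ₁ / sec²φ₂ when true areas are equal.
cos²φ₂ / cos²φ₁ = 12.9  ⇒  cos φ₁ = cos 24.8° / √12.9 = 0.9078/3.592 = 0.2527.
φ₁ = arccos(0.2527) ≈ 75.4°.

75.4°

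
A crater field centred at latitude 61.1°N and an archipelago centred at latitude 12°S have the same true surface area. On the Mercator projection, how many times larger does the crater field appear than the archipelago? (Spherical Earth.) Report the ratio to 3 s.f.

Mercator areal scale is sec²φ.
At 61.1°: sec²(61.1°) = 1/0.4833² = 4.282.
At 12°: sec²(12°) = 1/0.9781² = 1.045.
Ratio = 4.282/1.045 = cos²(12°)/cos²(61.1°) ≈ 4.10.

4.10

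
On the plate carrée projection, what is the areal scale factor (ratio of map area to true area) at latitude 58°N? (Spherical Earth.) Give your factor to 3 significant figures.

In the plate carrée (x = Rλ, y = Rφ), meridians are true-scale (h = 1) and parallels are stretched by k = sec φ.
Areal scale = h·k = 1 × sec φ; at 58°, h = 1.000, k = 1.887, so h·k = 1.887.

1.89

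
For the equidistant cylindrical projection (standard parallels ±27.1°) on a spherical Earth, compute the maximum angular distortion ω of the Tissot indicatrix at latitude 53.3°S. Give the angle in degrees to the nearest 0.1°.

In the equirectangular projection with standard parallel φ₀ = 27.1° (x = Rλ cos φ₀, y = Rφ), meridians are true-scale (h = 1) and the parallel scale is k = cos φ₀ / cos φ.
At 53.3°: h = 1.000, k = 1.490; principal scales a = 1.490, b = 1.000.
sin(ω/2) = (a − b)/(a + b) = 0.4896/2.490 = 0.1967, so ω = 2 arcsin(0.1967) ≈ 22.7°.

22.7°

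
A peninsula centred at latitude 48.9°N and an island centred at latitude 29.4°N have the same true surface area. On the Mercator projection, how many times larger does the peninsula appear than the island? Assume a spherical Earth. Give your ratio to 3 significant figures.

1.76

On Mercator, area is exaggerated by sec²φ = 1/cos²φ.
At 48.9°: sec²(48.9°) = 1/0.6574² = 2.314.
At 29.4°: sec²(29.4°) = 1/0.8712² = 1.317.
Ratio = 2.314/1.317 = cos²(29.4°)/cos²(48.9°) ≈ 1.76.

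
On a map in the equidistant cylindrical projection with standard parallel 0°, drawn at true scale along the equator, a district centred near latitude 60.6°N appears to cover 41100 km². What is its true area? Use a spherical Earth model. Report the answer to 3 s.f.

20200 km²

Plate carrée maps x = Rλ, y = Rφ. The meridian scale is h = 1 and the parallel scale is k = 1/cos φ = sec φ.
Areal scale = h·k = 1 × sec φ; at 60.6°, h = 1.000, k = 2.037, so h·k = 2.037.
True area = apparent / (areal scale) = 41100 / 2.037 ≈ 20200 km².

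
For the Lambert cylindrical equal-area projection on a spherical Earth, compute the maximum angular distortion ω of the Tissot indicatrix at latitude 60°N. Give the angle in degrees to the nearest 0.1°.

The Lambert cylindrical equal-area projection is the cylindrical equal-area projection with its standard parallel at the equator (φ₀ = 0). A cylindrical equal-area projection with standard parallel φ₀ has meridian scale h = cos φ / cos φ₀ and parallel scale k = cos φ₀ / cos φ (so areas are preserved, h·k = 1).
At 60°: h = 0.5000, k = 2.000; principal scales a = 2.000, b = 0.5000.
sin(ω/2) = (a − b)/(a + b) = 1.500/2.500 = 0.6000, so ω = 2 arcsin(0.6000) ≈ 73.7°.

73.7°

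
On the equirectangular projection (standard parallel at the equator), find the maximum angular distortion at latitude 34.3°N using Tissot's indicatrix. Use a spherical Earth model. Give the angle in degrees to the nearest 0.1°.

10.9°

For the equirectangular projection with φ₀ = 0 (plate carrée), h = 1 along meridians and k = sec φ along parallels.
At 34.3°: h = 1.000, k = 1.211; principal scales a = 1.211, b = 1.000.
sin(ω/2) = (a − b)/(a + b) = 0.2105/2.211 = 0.09523, so ω = 2 arcsin(0.09523) ≈ 10.9°.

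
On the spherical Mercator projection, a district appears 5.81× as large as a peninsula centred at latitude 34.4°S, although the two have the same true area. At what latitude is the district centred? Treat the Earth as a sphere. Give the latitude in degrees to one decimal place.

70.0°

For equal true areas on Mercator, apparent areas scale as sec²φ, so the ratio is cos²φ₂ / cos²φ₁.
cos²φ₂ / cos²φ₁ = 5.81  ⇒  cos φ₁ = cos 34.4° / √5.81 = 0.8251/2.410 = 0.3423.
φ₁ = arccos(0.3423) ≈ 70.0°.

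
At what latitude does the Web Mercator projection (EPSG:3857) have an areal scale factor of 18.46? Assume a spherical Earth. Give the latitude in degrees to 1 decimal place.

76.5°

Mercator areal scale is sec²φ.
sec²φ = 18.46  ⇒  cos²φ = 0.05417  ⇒  cos φ = 0.2327.
φ = arccos(0.2327) ≈ 76.5°.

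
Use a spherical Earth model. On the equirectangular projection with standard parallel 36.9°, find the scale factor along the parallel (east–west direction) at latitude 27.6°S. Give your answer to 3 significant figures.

The equidistant cylindrical projection with φ₀ = 36.9° has h = 1 (meridians true) and k = cos φ₀ / cos φ along parallels.
k = cos 36.9° / cos 27.6° = 0.7997/0.8862 = 0.9024.

0.902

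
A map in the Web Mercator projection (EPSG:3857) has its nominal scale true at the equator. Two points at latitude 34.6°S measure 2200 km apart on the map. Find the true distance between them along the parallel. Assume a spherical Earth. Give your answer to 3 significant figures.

1810 km

The Mercator projection is conformal; its linear scale factor is the same in every direction and equals sec φ = 1/cos φ.
Along the parallel at 34.6°, map distances are exaggerated by k = sec 34.6° = 1.215.
True distance = 2200 / 1.215 = 2200 × cos 34.6° ≈ 1810 km.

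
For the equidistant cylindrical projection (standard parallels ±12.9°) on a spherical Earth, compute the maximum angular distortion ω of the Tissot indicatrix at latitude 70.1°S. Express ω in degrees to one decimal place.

57.7°

The equidistant cylindrical projection with φ₀ = 12.9° has h = 1 (meridians true) and k = cos φ₀ / cos φ along parallels.
At 70.1°: h = 1.000, k = 2.864; principal scales a = 2.864, b = 1.000.
sin(ω/2) = (a − b)/(a + b) = 1.864/3.864 = 0.4824, so ω = 2 arcsin(0.4824) ≈ 57.7°.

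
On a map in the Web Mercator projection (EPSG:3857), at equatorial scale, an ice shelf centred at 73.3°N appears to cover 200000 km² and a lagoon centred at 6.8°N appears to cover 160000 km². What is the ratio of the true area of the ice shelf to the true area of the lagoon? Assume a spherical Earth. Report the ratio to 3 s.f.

Since Mercator area scale is 1/cos²φ, the true area equals the apparent area multiplied by cos²φ.
True area of ice shelf: 200000 × cos²(73.3°) = 200000 × 0.08258 = 16520 km².
True area of lagoon: 160000 × cos²(6.8°) = 160000 × 0.9860 = 157800 km².
Ratio = 16520 / 157800 ≈ 0.105.

0.105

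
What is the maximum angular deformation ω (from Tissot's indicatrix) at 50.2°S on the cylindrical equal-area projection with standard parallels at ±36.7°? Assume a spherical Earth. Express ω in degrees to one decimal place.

25.6°

A cylindrical equal-area projection with standard parallel φ₀ has meridian scale h = cos φ / cos φ₀ and parallel scale k = cos φ₀ / cos φ (so areas are preserved, h·k = 1).
At 50.2°: h = 0.7984, k = 1.253; principal scales a = 1.253, b = 0.7984.
sin(ω/2) = (a − b)/(a + b) = 0.4542/2.051 = 0.2215, so ω = 2 arcsin(0.2215) ≈ 25.6°.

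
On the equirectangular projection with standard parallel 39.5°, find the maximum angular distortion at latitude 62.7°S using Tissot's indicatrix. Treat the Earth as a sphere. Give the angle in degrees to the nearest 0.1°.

With standard parallel φ₀ = 39.5°, the equirectangular projection gives x = Rλ cos φ₀, y = Rφ, so h = 1 and k = cos 39.5° / cos φ.
At 62.7°: h = 1.000, k = 1.682; principal scales a = 1.682, b = 1.000.
sin(ω/2) = (a − b)/(a + b) = 0.6824/2.682 = 0.2544, so ω = 2 arcsin(0.2544) ≈ 29.5°.

29.5°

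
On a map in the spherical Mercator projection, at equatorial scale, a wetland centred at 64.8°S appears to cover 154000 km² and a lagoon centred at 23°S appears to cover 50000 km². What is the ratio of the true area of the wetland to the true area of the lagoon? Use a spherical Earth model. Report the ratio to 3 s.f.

Mercator's areal exaggeration is sec²φ; hence true area = (apparent area) · cos²φ.
True area of wetland: 154000 × cos²(64.8°) = 154000 × 0.1813 = 27920 km².
True area of lagoon: 50000 × cos²(23°) = 50000 × 0.8473 = 42370 km².
Ratio = 27920 / 42370 ≈ 0.659.

0.659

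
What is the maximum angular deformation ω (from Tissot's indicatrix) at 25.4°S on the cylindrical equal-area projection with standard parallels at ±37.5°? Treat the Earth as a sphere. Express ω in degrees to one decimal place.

Cylindrical equal-area (φ₀ = 37.5°): h = cos φ / cos 37.5° along meridians, k = cos 37.5° / cos φ along parallels; h·k = 1.
At 25.4°: h = 1.139, k = 0.8782; principal scales a = 1.139, b = 0.8782.
sin(ω/2) = (a − b)/(a + b) = 0.2604/2.017 = 0.1291, so ω = 2 arcsin(0.1291) ≈ 14.8°.

14.8°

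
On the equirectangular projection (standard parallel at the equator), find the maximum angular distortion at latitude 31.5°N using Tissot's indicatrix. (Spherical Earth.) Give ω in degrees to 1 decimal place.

Plate carrée maps x = Rλ, y = Rφ. The meridian scale is h = 1 and the parallel scale is k = 1/cos φ = sec φ.
At 31.5°: h = 1.000, k = 1.173; principal scales a = 1.173, b = 1.000.
sin(ω/2) = (a − b)/(a + b) = 0.1728/2.173 = 0.07954, so ω = 2 arcsin(0.07954) ≈ 9.1°.

9.1°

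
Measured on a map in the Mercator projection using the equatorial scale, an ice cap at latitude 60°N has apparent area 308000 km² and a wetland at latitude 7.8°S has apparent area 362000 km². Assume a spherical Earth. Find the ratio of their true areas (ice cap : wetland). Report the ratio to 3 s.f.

0.217

On Mercator the areal scale is sec²φ, so true area = apparent × cos²φ.
True area of ice cap: 308000 × cos²(60°) = 308000 × 0.2500 = 77000 km².
True area of wetland: 362000 × cos²(7.8°) = 362000 × 0.9816 = 355300 km².
Ratio = 77000 / 355300 ≈ 0.217.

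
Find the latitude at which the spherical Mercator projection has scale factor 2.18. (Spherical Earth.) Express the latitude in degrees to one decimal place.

Mercator scale is k = sec φ = 1/cos φ.
1/cos φ = 2.18  ⇒  cos φ = 0.4587  ⇒  φ = arccos(0.4587) ≈ 62.7°.

62.7°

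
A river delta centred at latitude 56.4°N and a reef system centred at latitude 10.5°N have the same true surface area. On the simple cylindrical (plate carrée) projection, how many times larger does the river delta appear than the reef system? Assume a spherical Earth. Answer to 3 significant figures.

Plate carrée maps x = Rλ, y = Rφ. The meridian scale is h = 1 and the parallel scale is k = 1/cos φ = sec φ.
Areal scale at 56.4°: h·k = 1.000 × 1.807 = 1.807.
Areal scale at 10.5°: h·k = 1.000 × 1.017 = 1.017.
Ratio = 1.807/1.017 ≈ 1.78.

1.78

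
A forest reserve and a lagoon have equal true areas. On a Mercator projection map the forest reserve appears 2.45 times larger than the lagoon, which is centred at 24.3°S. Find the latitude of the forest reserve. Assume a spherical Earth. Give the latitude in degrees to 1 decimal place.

54.4°

For equal true areas on Mercator, apparent areas scale as sec²φ, so the ratio is cos²φ₂ / cos²φ₁.
cos²φ₂ / cos²φ₁ = 2.45  ⇒  cos φ₁ = cos 24.3° / √2.45 = 0.9114/1.565 = 0.5823.
φ₁ = arccos(0.5823) ≈ 54.4°.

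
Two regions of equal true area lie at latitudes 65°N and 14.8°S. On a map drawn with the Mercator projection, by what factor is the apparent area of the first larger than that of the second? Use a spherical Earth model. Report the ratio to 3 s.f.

Mercator is conformal with k = sec φ, so areal scale = k² = sec²φ.
At 65°: sec²(65°) = 1/0.4226² = 5.599.
At 14.8°: sec²(14.8°) = 1/0.9668² = 1.070.
Ratio = 5.599/1.070 = cos²(14.8°)/cos²(65°) ≈ 5.23.

5.23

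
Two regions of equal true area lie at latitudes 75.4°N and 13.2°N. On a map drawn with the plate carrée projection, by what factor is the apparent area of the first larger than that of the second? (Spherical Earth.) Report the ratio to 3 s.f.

For the equirectangular projection with φ₀ = 0 (plate carrée), h = 1 along meridians and k = sec φ along parallels.
Areal scale at 75.4°: h·k = 1.000 × 3.967 = 3.967.
Areal scale at 13.2°: h·k = 1.000 × 1.027 = 1.027.
Ratio = 3.967/1.027 ≈ 3.86.

3.86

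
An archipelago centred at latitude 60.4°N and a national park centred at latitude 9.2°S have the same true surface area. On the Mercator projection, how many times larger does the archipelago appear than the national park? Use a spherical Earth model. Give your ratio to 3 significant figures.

3.99

Mercator areal scale is sec²φ.
At 60.4°: sec²(60.4°) = 1/0.4939² = 4.099.
At 9.2°: sec²(9.2°) = 1/0.9871² = 1.026.
Ratio = 4.099/1.026 = cos²(9.2°)/cos²(60.4°) ≈ 3.99.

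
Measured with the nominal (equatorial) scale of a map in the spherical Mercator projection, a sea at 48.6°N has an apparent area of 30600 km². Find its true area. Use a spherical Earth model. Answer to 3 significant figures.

The Mercator projection is conformal; its linear scale factor is the same in every direction and equals sec φ = 1/cos φ.
Areal scale = k² = sec²φ = 1/cos²(48.6°) = 1/0.6613² = 2.287.
True area = apparent / (areal scale) = 30600 / 2.287 ≈ 13400 km².

13400 km²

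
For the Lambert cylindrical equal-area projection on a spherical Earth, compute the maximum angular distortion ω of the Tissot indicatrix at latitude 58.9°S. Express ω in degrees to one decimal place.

The Lambert cylindrical equal-area projection is the cylindrical equal-area projection with its standard parallel at the equator (φ₀ = 0). A cylindrical equal-area projection with standard parallel φ₀ has meridian scale h = cos φ / cos φ₀ and parallel scale k = cos φ₀ / cos φ (so areas are preserved, h·k = 1).
At 58.9°: h = 0.5165, k = 1.936; principal scales a = 1.936, b = 0.5165.
sin(ω/2) = (a − b)/(a + b) = 1.419/2.453 = 0.5788, so ω = 2 arcsin(0.5788) ≈ 70.7°.

70.7°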